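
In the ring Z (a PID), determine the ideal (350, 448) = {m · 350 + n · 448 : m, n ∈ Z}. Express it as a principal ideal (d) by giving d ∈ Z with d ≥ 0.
In the PID Z, (a, b) is generated by gcd(a, b). Compute gcd(448, 350) with the extended Euclidean algorithm, tracking rows (r, s, t) with s·448 + t·350 = r:
  row A: (448, 1, 0)   [1·448 + 0·350 = 448]
  row B: (350, 0, 1)   [0·448 + 1·350 = 350]
  448 = 1·350 + 98   → row C = row A − 1·row B = (98, 1, −1)   [check: 1·448 − 1·350 = 98]
  350 = 3·98 + 56   → row D = row B − 3·row C = (56, −3, 4)   [check: −3·448 + 4·350 = 56]
  98 = 1·56 + 42   → row E = row C − 1·row D = (42, 4, −5)   [check: 4·448 − 5·350 = 42]
  56 = 1·42 + 14   → row F = row D − 1·row E = (14, −7, 9)   [check: −7·448 + 9·350 = 14]
  42 = 3·14 + 0   → remainder 0, stop. gcd = 14 (last nonzero row F).
So gcd(350, 448) = 14, with Bézout identity −7·448 + 9·350 = 14. Containment (⊇): the Bézout identity exhibits 14 as an element of (350, 448), giving (14) ⊆ (350, 448). Containment (⊆): since 14 | 350 and 14 | 448 (350 = 14·25, 448 = 14·32), every Z-linear combination of 350 and 448 is divisible by 14, so (350, 448) ⊆ (14). Therefore (350, 448) = (14), d = 14.

Final answer: (350, 448) = (14); d = 14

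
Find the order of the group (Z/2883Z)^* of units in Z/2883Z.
|(Z/2883Z)^*| = 1860

(Z/2883Z)^* consists of the classes a with gcd(a, 2883) = 1, so its order is φ(2883). φ is multiplicative, with φ(p^e) = p^e − p^(e−1). Factorise 2883 = 3 · 31^2. Then
  φ(2883) = (3 − 1) · (31^2 − 31^1) = 2 · 930 = 1860.
Thus |(Z/2883Z)^*| = 1860.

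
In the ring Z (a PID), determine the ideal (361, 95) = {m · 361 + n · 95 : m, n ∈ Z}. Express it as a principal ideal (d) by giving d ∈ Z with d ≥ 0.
In the PID Z, (a, b) is generated by gcd(a, b). Compute gcd(361, 95) with the extended Euclidean algorithm, tracking rows (r, s, t) with s·361 + t·95 = r:
  row A: (361, 1, 0)   [1·361 + 0·95 = 361]
  row B: (95, 0, 1)   [0·361 + 1·95 = 95]
  361 = 3·95 + 76   → row C = row A − 3·row B = (76, 1, −3)   [check: 1·361 − 3·95 = 76]
  95 = 1·76 + 19   → row D = row B − 1·row C = (19, −1, 4)   [check: −1·361 + 4·95 = 19]
  76 = 4·19 + 0   → remainder 0, stop. gcd = 19 (last nonzero row D).
So gcd(361, 95) = 19, with Bézout identity −1·361 + 4·95 = 19. Containment (⊇): the Bézout identity exhibits 19 as an element of (361, 95), giving (19) ⊆ (361, 95). Containment (⊆): since 19 | 361 and 19 | 95 (361 = 19·19, 95 = 19·5), every Z-linear combination of 361 and 95 is divisible by 19, so (361, 95) ⊆ (19). Therefore (361, 95) = (19), d = 19.

Final answer: (361, 95) = (19); d = 19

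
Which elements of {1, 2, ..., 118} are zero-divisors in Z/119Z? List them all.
nonzero zero-divisors of Z/119Z = {7, 14, 17, 21, 28, 34, 35, 42, 49, 51, 56, 63, 68, 70, 77, 84, 85, 91, 98, 102, 105, 112}

An element a ∈ Z/119Z (with a ≠ 0) is a zero-divisor iff gcd(a, 119) > 1 (because a is a unit precisely when gcd(a, n) = 1, and in Z/nZ every nonzero, non-unit element is a zero-divisor). Scan a = 1, ..., 118 and keep those with gcd(a, 119) > 1:
  gcd(7, 119) = 7, gcd(14, 119) = 7, gcd(17, 119) = 17, gcd(21, 119) = 7, gcd(28, 119) = 7, gcd(34, 119) = 17, gcd(35, 119) = 7, gcd(42, 119) = 7, gcd(49, 119) = 7, gcd(51, 119) = 17, gcd(56, 119) = 7, gcd(63, 119) = 7, gcd(68, 119) = 17, gcd(70, 119) = 7, gcd(77, 119) = 7, gcd(84, 119) = 7, gcd(85, 119) = 17, gcd(91, 119) = 7, gcd(98, 119) = 7, gcd(102, 119) = 17, gcd(105, 119) = 7, gcd(112, 119) = 7.
All other a ∈ {1, ..., 118} have gcd(a, 119) = 1 and are units. So the nonzero zero-divisors are exactly the 22 values of a appearing in this scan.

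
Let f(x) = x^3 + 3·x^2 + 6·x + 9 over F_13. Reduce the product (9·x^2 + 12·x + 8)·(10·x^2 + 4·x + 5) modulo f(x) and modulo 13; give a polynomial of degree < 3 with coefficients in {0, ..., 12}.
a · b ≡ x^2 + 5·x (mod f(x))

Multiply as integer polynomials: a · b = 90·x^4 + 156·x^3 + 173·x^2 + 92·x + 40. Reducing coefficients mod 13: a · b ≡ 12·x^4 + 4·x^2 + x + 1. Now divide by f(x) = x^3 + 3·x^2 + 6·x + 9 in F_13[x], eliminating the leading term at each step:
  leading term 12·x^4: subtract (12·x)·f(x) = 12·x^4 + 10·x^3 + 7·x^2 + 4·x, leaving 3·x^3 + 10·x^2 + 10·x + 1 (coefficients mod 13)
  leading term 3·x^3: subtract (3)·f(x) = 3·x^3 + 9·x^2 + 5·x + 1, leaving x^2 + 5·x (coefficients mod 13)
The degree is now < 3, so this is the remainder. Hence a · b ≡ x^2 + 5·x in F_13[x]/(f).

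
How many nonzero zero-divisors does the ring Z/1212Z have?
Z/1212Z has 811 nonzero zero-divisors

In Z/1212Z each nonzero element is either a unit (gcd with 1212 is 1) or a zero-divisor (gcd > 1). The number of units is φ(1212): factorise 1212 = 2^2 · 3 · 101, so φ(1212) = (2^2 − 2^1) · (3 − 1) · (101 − 1) = 2 · 2 · 100 = 400. The nonzero elements number 1212 − 1 = 1211. Hence the nonzero zero-divisors number 1211 − 400 = 811.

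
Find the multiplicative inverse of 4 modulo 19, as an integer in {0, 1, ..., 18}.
4^(−1) ≡ 5 (mod 19)

Apply the extended Euclidean algorithm to (19, 4), tracking rows (r, s, t) with s·19 + t·4 = r. Each division r_prev = q·r_cur + r_new produces the new row as (previous row) − q·(current row):
  row A: (19, 1, 0)   [1·19 + 0·4 = 19]
  row B: (4, 0, 1)   [0·19 + 1·4 = 4]
  19 = 4·4 + 3   → row C = row A − 4·row B = (3, 1, −4)   [check: 1·19 − 4·4 = 3]
  4 = 1·3 + 1   → row D = row B − 1·row C = (1, −1, 5)   [check: −1·19 + 5·4 = 1]
  3 = 3·1 + 0   → remainder 0, stop. gcd = 1 (last nonzero row D).
The gcd is 1, so 4 is invertible mod 19. The last nonzero row gives −1·19 + 5·4 = 1, so t = 5. So 4^(−1) ≡ 5 (mod 19). Verify: 4 · 5 = 20 ≡ 1 (mod 19). ✓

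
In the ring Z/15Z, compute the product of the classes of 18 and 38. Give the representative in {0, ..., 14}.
Reduce the factors first: 18 ≡ 3, 38 ≡ 8 (mod 15), so 18 · 38 ≡ 3 · 8 (mod 15). 3 · 8 = 24. Dividing by 15: 24 = 1·15 + 9. So (18 · 38) mod 15 = 9.

Final answer: 9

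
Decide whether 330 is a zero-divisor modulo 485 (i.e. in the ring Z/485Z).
YES

gcd(330, 485) = 5 > 1, so 330 is not a unit in Z/485Z. In Z/nZ every nonzero non-unit is a zero-divisor: explicitly, take b = 485/gcd = 97 ≠ 0 (mod 485); then 330·97 = 32010 = 66·485, i.e. 330·97 ≡ 0 (mod 485). So 330 is a zero-divisor.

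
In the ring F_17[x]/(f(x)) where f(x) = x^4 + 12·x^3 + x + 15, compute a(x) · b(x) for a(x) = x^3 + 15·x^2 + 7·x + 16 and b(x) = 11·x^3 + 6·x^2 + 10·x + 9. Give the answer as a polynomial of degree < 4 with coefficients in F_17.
a · b ≡ 16·x^3 + 12·x^2 + 14·x + 4 (mod f(x))

Multiply as integer polynomials: a · b = 11·x^6 + 171·x^5 + 177·x^4 + 377·x^3 + 301·x^2 + 223·x + 144. Reducing coefficients mod 17: a · b ≡ 11·x^6 + x^5 + 7·x^4 + 3·x^3 + 12·x^2 + 2·x + 8. Now divide by f(x) = x^4 + 12·x^3 + x + 15 in F_17[x], eliminating the leading term at each step:
  leading term 11·x^6: subtract (11·x^2)·f(x) = 11·x^6 + 13·x^5 + 11·x^3 + 12·x^2, leaving 5·x^5 + 7·x^4 + 9·x^3 + 2·x + 8 (coefficients mod 17)
  leading term 5·x^5: subtract (5·x)·f(x) = 5·x^5 + 9·x^4 + 5·x^2 + 7·x, leaving 15·x^4 + 9·x^3 + 12·x^2 + 12·x + 8 (coefficients mod 17)
  leading term 15·x^4: subtract (15)·f(x) = 15·x^4 + 10·x^3 + 15·x + 4, leaving 16·x^3 + 12·x^2 + 14·x + 4 (coefficients mod 17)
The degree is now < 4, so this is the remainder. Hence a · b ≡ 16·x^3 + 12·x^2 + 14·x + 4 in F_17[x]/(f).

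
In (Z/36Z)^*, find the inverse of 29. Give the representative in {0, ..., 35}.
29^(−1) ≡ 5 (mod 36)

Apply the extended Euclidean algorithm to (36, 29), tracking rows (r, s, t) with s·36 + t·29 = r. Each division r_prev = q·r_cur + r_new produces the new row as (previous row) − q·(current row):
  row A: (36, 1, 0)   [1·36 + 0·29 = 36]
  row B: (29, 0, 1)   [0·36 + 1·29 = 29]
  36 = 1·29 + 7   → row C = row A − 1·row B = (7, 1, −1)   [check: 1·36 − 1·29 = 7]
  29 = 4·7 + 1   → row D = row B − 4·row C = (1, −4, 5)   [check: −4·36 + 5·29 = 1]
  7 = 7·1 + 0   → remainder 0, stop. gcd = 1 (last nonzero row D).
The gcd is 1, so 29 is invertible mod 36. The last nonzero row gives −4·36 + 5·29 = 1, so t = 5. So 29^(−1) ≡ 5 (mod 36). Verify: 29 · 5 = 145 ≡ 1 (mod 36). ✓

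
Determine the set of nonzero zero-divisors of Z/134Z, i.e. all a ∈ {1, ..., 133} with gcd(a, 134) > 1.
nonzero zero-divisors of Z/134Z = {2, 4, 6, 8, 10, 12, 14, 16, 18, 20, 22, 24, 26, 28, 30, 32, 34, 36, 38, 40, 42, 44, 46, 48, 50, 52, 54, 56, 58, 60, 62, 64, 66, 67, 68, 70, 72, 74, 76, 78, 80, 82, 84, 86, 88, 90, 92, 94, 96, 98, 100, 102, 104, 106, 108, 110, 112, 114, 116, 118, 120, 122, 124, 126, 128, 130, 132}

An element a ∈ Z/134Z (with a ≠ 0) is a zero-divisor iff gcd(a, 134) > 1 (because a is a unit precisely when gcd(a, n) = 1, and in Z/nZ every nonzero, non-unit element is a zero-divisor). Scan a = 1, ..., 133 and keep those with gcd(a, 134) > 1:
  gcd(2, 134) = 2, gcd(4, 134) = 2, gcd(6, 134) = 2, gcd(8, 134) = 2, gcd(10, 134) = 2, gcd(12, 134) = 2, gcd(14, 134) = 2, gcd(16, 134) = 2, gcd(18, 134) = 2, gcd(20, 134) = 2, gcd(22, 134) = 2, gcd(24, 134) = 2, gcd(26, 134) = 2, gcd(28, 134) = 2, gcd(30, 134) = 2, gcd(32, 134) = 2, gcd(34, 134) = 2, gcd(36, 134) = 2, gcd(38, 134) = 2, gcd(40, 134) = 2, gcd(42, 134) = 2, gcd(44, 134) = 2, gcd(46, 134) = 2, gcd(48, 134) = 2, gcd(50, 134) = 2, gcd(52, 134) = 2, gcd(54, 134) = 2, gcd(56, 134) = 2, gcd(58, 134) = 2, gcd(60, 134) = 2, gcd(62, 134) = 2, gcd(64, 134) = 2, gcd(66, 134) = 2, gcd(67, 134) = 67, gcd(68, 134) = 2, gcd(70, 134) = 2, gcd(72, 134) = 2, gcd(74, 134) = 2, gcd(76, 134) = 2, gcd(78, 134) = 2, gcd(80, 134) = 2, gcd(82, 134) = 2, gcd(84, 134) = 2, gcd(86, 134) = 2, gcd(88, 134) = 2, gcd(90, 134) = 2, gcd(92, 134) = 2, gcd(94, 134) = 2, gcd(96, 134) = 2, gcd(98, 134) = 2, gcd(100, 134) = 2, gcd(102, 134) = 2, gcd(104, 134) = 2, gcd(106, 134) = 2, gcd(108, 134) = 2, gcd(110, 134) = 2, gcd(112, 134) = 2, gcd(114, 134) = 2, gcd(116, 134) = 2, gcd(118, 134) = 2, gcd(120, 134) = 2, gcd(122, 134) = 2, gcd(124, 134) = 2, gcd(126, 134) = 2, gcd(128, 134) = 2, gcd(130, 134) = 2, gcd(132, 134) = 2.
All other a ∈ {1, ..., 133} have gcd(a, 134) = 1 and are units. So the nonzero zero-divisors are exactly the 67 values of a appearing in this scan.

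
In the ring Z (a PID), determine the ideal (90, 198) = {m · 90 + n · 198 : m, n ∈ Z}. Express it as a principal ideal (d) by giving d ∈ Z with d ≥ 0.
In the PID Z, (a, b) is generated by gcd(a, b). Compute gcd(198, 90) with the extended Euclidean algorithm, tracking rows (r, s, t) with s·198 + t·90 = r:
  row A: (198, 1, 0)   [1·198 + 0·90 = 198]
  row B: (90, 0, 1)   [0·198 + 1·90 = 90]
  198 = 2·90 + 18   → row C = row A − 2·row B = (18, 1, −2)   [check: 1·198 − 2·90 = 18]
  90 = 5·18 + 0   → remainder 0, stop. gcd = 18 (last nonzero row C).
So gcd(90, 198) = 18, with Bézout identity 1·198 − 2·90 = 18. Containment (⊇): the Bézout identity exhibits 18 as an element of (90, 198), giving (18) ⊆ (90, 198). Containment (⊆): since 18 | 90 and 18 | 198 (90 = 18·5, 198 = 18·11), every Z-linear combination of 90 and 198 is divisible by 18, so (90, 198) ⊆ (18). Therefore (90, 198) = (18), d = 18.

Final answer: (90, 198) = (18); d = 18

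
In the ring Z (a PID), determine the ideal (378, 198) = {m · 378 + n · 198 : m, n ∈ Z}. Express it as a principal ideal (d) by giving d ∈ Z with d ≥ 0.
In the PID Z, (a, b) is generated by gcd(a, b). Compute gcd(378, 198) with the extended Euclidean algorithm, tracking rows (r, s, t) with s·378 + t·198 = r:
  row A: (378, 1, 0)   [1·378 + 0·198 = 378]
  row B: (198, 0, 1)   [0·378 + 1·198 = 198]
  378 = 1·198 + 180   → row C = row A − 1·row B = (180, 1, −1)   [check: 1·378 − 1·198 = 180]
  198 = 1·180 + 18   → row D = row B − 1·row C = (18, −1, 2)   [check: −1·378 + 2·198 = 18]
  180 = 10·18 + 0   → remainder 0, stop. gcd = 18 (last nonzero row D).
So gcd(378, 198) = 18, with Bézout identity −1·378 + 2·198 = 18. Containment (⊇): the Bézout identity exhibits 18 as an element of (378, 198), giving (18) ⊆ (378, 198). Containment (⊆): since 18 | 378 and 18 | 198 (378 = 18·21, 198 = 18·11), every Z-linear combination of 378 and 198 is divisible by 18, so (378, 198) ⊆ (18). Therefore (378, 198) = (18), d = 18.

Final answer: (378, 198) = (18); d = 18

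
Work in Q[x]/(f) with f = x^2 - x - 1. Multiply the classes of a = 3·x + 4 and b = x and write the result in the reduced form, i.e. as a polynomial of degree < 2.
First multiply in Q[x] without reducing: a · b = 3·x^2 + 4·x. Now divide by f(x) = x^2 - x - 1, eliminating the leading term at each step:
  leading term 3·x^2: subtract (3)·f(x) = 3·x^2 - 3·x - 3, leaving 7·x + 3
The degree is now < 2, so this is the remainder. Hence a · b ≡ 7·x + 3 in Q[x]/(f).

Final answer: a · b ≡ 7·x + 3 (mod f(x))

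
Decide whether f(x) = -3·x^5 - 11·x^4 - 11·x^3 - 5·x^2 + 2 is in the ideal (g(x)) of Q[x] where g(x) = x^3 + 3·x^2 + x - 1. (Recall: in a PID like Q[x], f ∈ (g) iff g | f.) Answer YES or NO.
YES

In Q[x] the ideal (g) consists of all multiples of g, so f ∈ (g) iff g | f, i.e. iff the remainder of f on division by g is 0. Divide f by g (g is monic, so eliminate the leading term of the running remainder at each step):
  leading term -3·x^5: subtract (-3·x^2)·g(x) = -3·x^5 - 9·x^4 - 3·x^3 + 3·x^2, leaving -2·x^4 - 8·x^3 - 8·x^2 + 2
  leading term -2·x^4: subtract (-2·x)·g(x) = -2·x^4 - 6·x^3 - 2·x^2 + 2·x, leaving -2·x^3 - 6·x^2 - 2·x + 2
  leading term -2·x^3: subtract (-2)·g(x) = -2·x^3 - 6·x^2 - 2·x + 2, leaving 0
The remainder is 0, so f(x) = g(x) · h(x) with h(x) = -3·x^2 - 2·x - 2. Hence g | f, i.e. f ∈ (g).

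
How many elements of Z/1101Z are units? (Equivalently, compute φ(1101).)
An element a ∈ Z/1101Z is a unit iff gcd(a, 1101) = 1, so the number of units is φ(1101). φ is multiplicative, with φ(p^e) = p^e − p^(e−1). Factorise 1101 = 3 · 367. Then
  φ(1101) = (3 − 1) · (367 − 1) = 2 · 366 = 732.

Final answer: Z/1101Z has φ(1101) = 732 units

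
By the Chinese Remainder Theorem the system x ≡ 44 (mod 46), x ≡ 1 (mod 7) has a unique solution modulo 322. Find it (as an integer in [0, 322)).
The moduli 46, 7 are pairwise coprime, so by the CRT there is a unique solution mod 46·7 = 322.
Solve by successive substitution. Start with x ≡ 44 (mod 46).
  Combine with x ≡ 1 (mod 7): write x = 44 + 46·t and require 44 + 46·t ≡ 1 (mod 7), i.e. 46·t ≡ 1 − 44 ≡ 6 (mod 7). Since 46^(−1) ≡ 2 (mod 7) (46 ≡ 4 (mod 7)), t ≡ 2·6 ≡ 5 (mod 7). So x ≡ 44 + 46·5 = 274 (mod 322).
Unique solution in [0, 322): x = 274.

Final answer: x ≡ 274 (mod 322); the representative in [0, 322) is 274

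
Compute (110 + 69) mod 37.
Reduce the summands first: 110 ≡ 36, 69 ≡ 32 (mod 37), so 110 + 69 ≡ 36 + 32 (mod 37). 36 + 32 = 68; 68 = 1·37 + 31, so (110 + 69) mod 37 = 31.

Final answer: 31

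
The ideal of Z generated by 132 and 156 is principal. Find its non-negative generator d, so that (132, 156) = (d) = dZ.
(132, 156) = (12); d = 12

In the PID Z, (a, b) is generated by gcd(a, b). Compute gcd(156, 132) with the extended Euclidean algorithm, tracking rows (r, s, t) with s·156 + t·132 = r:
  row A: (156, 1, 0)   [1·156 + 0·132 = 156]
  row B: (132, 0, 1)   [0·156 + 1·132 = 132]
  156 = 1·132 + 24   → row C = row A − 1·row B = (24, 1, −1)   [check: 1·156 − 1·132 = 24]
  132 = 5·24 + 12   → row D = row B − 5·row C = (12, −5, 6)   [check: −5·156 + 6·132 = 12]
  24 = 2·12 + 0   → remainder 0, stop. gcd = 12 (last nonzero row D).
So gcd(132, 156) = 12, with Bézout identity −5·156 + 6·132 = 12. Containment (⊇): the Bézout identity exhibits 12 as an element of (132, 156), giving (12) ⊆ (132, 156). Containment (⊆): since 12 | 132 and 12 | 156 (132 = 12·11, 156 = 12·13), every Z-linear combination of 132 and 156 is divisible by 12, so (132, 156) ⊆ (12). Therefore (132, 156) = (12), d = 12.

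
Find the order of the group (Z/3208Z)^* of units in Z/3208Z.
|(Z/3208Z)^*| = 1600

(Z/3208Z)^* consists of the classes a with gcd(a, 3208) = 1, so its order is φ(3208). φ is multiplicative, with φ(p^e) = p^e − p^(e−1). Factorise 3208 = 2^3 · 401. Then
  φ(3208) = (2^3 − 2^2) · (401 − 1) = 4 · 400 = 1600.
Thus |(Z/3208Z)^*| = 1600.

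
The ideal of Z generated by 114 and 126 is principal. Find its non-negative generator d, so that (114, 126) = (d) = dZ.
(114, 126) = (6); d = 6

In the PID Z, (a, b) is generated by gcd(a, b). Compute gcd(126, 114) with the extended Euclidean algorithm, tracking rows (r, s, t) with s·126 + t·114 = r:
  row A: (126, 1, 0)   [1·126 + 0·114 = 126]
  row B: (114, 0, 1)   [0·126 + 1·114 = 114]
  126 = 1·114 + 12   → row C = row A − 1·row B = (12, 1, −1)   [check: 1·126 − 1·114 = 12]
  114 = 9·12 + 6   → row D = row B − 9·row C = (6, −9, 10)   [check: −9·126 + 10·114 = 6]
  12 = 2·6 + 0   → remainder 0, stop. gcd = 6 (last nonzero row D).
So gcd(114, 126) = 6, with Bézout identity −9·126 + 10·114 = 6. Containment (⊇): the Bézout identity exhibits 6 as an element of (114, 126), giving (6) ⊆ (114, 126). Containment (⊆): since 6 | 114 and 6 | 126 (114 = 6·19, 126 = 6·21), every Z-linear combination of 114 and 126 is divisible by 6, so (114, 126) ⊆ (6). Therefore (114, 126) = (6), d = 6.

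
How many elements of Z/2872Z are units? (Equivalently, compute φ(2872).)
Z/2872Z has φ(2872) = 1432 units

An element a ∈ Z/2872Z is a unit iff gcd(a, 2872) = 1, so the number of units is φ(2872). φ is multiplicative, with φ(p^e) = p^e − p^(e−1). Factorise 2872 = 2^3 · 359. Then
  φ(2872) = (2^3 − 2^2) · (359 − 1) = 4 · 358 = 1432.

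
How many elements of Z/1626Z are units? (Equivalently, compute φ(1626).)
Z/1626Z has φ(1626) = 540 units

An element a ∈ Z/1626Z is a unit iff gcd(a, 1626) = 1, so the number of units is φ(1626). φ is multiplicative, with φ(p^e) = p^e − p^(e−1). Factorise 1626 = 2 · 3 · 271. Then
  φ(1626) = (2 − 1) · (3 − 1) · (271 − 1) = 1 · 2 · 270 = 540.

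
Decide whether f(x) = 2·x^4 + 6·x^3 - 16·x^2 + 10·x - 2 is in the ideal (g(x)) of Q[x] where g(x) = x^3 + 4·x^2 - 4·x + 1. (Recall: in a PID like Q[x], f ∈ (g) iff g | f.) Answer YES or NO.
In Q[x] the ideal (g) consists of all multiples of g, so f ∈ (g) iff g | f, i.e. iff the remainder of f on division by g is 0. Divide f by g (g is monic, so eliminate the leading term of the running remainder at each step):
  leading term 2·x^4: subtract (2·x)·g(x) = 2·x^4 + 8·x^3 - 8·x^2 + 2·x, leaving -2·x^3 - 8·x^2 + 8·x - 2
  leading term -2·x^3: subtract (-2)·g(x) = -2·x^3 - 8·x^2 + 8·x - 2, leaving 0
The remainder is 0, so f(x) = g(x) · h(x) with h(x) = 2·x - 2. Hence g | f, i.e. f ∈ (g).

Final answer: YES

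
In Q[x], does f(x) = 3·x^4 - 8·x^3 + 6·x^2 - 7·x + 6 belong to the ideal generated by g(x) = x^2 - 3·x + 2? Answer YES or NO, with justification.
YES

In Q[x] the ideal (g) consists of all multiples of g, so f ∈ (g) iff g | f, i.e. iff the remainder of f on division by g is 0. Divide f by g (g is monic, so eliminate the leading term of the running remainder at each step):
  leading term 3·x^4: subtract (3·x^2)·g(x) = 3·x^4 - 9·x^3 + 6·x^2, leaving x^3 - 7·x + 6
  leading term x^3: subtract (x)·g(x) = x^3 - 3·x^2 + 2·x, leaving 3·x^2 - 9·x + 6
  leading term 3·x^2: subtract (3)·g(x) = 3·x^2 - 9·x + 6, leaving 0
The remainder is 0, so f(x) = g(x) · h(x) with h(x) = 3·x^2 + x + 3. Hence g | f, i.e. f ∈ (g).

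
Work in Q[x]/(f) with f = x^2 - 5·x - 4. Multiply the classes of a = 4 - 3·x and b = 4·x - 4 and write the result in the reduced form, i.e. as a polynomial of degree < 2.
a · b ≡ -32·x - 64 (mod f(x))

First multiply in Q[x] without reducing: a · b = -12·x^2 + 28·x - 16. Now divide by f(x) = x^2 - 5·x - 4, eliminating the leading term at each step:
  leading term -12·x^2: subtract (-12)·f(x) = -12·x^2 + 60·x + 48, leaving -32·x - 64
The degree is now < 2, so this is the remainder. Hence a · b ≡ -32·x - 64 in Q[x]/(f).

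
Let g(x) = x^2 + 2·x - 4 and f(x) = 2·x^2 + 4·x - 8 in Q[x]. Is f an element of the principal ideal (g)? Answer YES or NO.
YES

In Q[x] the ideal (g) consists of all multiples of g, so f ∈ (g) iff g | f, i.e. iff the remainder of f on division by g is 0. Divide f by g (g is monic, so eliminate the leading term of the running remainder at each step):
  leading term 2·x^2: subtract (2)·g(x) = 2·x^2 + 4·x - 8, leaving 0
The remainder is 0, so f(x) = g(x) · h(x) with h(x) = 2. Hence g | f, i.e. f ∈ (g).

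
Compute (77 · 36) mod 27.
Reduce the factors first: 77 ≡ 23, 36 ≡ 9 (mod 27), so 77 · 36 ≡ 23 · 9 (mod 27). 23 · 9 = 207. Dividing by 27: 207 = 7·27 + 18. So (77 · 36) mod 27 = 18.

Final answer: 18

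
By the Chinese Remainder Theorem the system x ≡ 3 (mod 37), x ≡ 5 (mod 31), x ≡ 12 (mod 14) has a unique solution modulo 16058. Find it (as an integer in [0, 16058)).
x ≡ 14544 (mod 16058); the representative in [0, 16058) is 14544

The moduli 37, 31, 14 are pairwise coprime, so by the CRT there is a unique solution mod 37·31·14 = 16058.
Solve by successive substitution. Start with x ≡ 3 (mod 37).
  Combine with x ≡ 5 (mod 31): write x = 3 + 37·t and require 3 + 37·t ≡ 5 (mod 31), i.e. 37·t ≡ 5 − 3 ≡ 2 (mod 31). Since 37^(−1) ≡ 26 (mod 31) (37 ≡ 6 (mod 31)), t ≡ 26·2 ≡ 21 (mod 31). So x ≡ 3 + 37·21 = 780 (mod 1147).
  Combine with x ≡ 12 (mod 14): write x = 780 + 1147·t and require 780 + 1147·t ≡ 12 (mod 14), i.e. 1147·t ≡ 12 − 780 ≡ 2 (mod 14). Since 1147^(−1) ≡ 13 (mod 14) (1147 ≡ 13 (mod 14)), t ≡ 13·2 ≡ 12 (mod 14). So x ≡ 780 + 1147·12 = 14544 (mod 16058).
Unique solution in [0, 16058): x = 14544.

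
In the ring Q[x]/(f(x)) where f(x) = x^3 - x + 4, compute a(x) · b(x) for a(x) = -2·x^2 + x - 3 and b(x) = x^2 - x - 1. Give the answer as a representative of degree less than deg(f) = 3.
First multiply in Q[x] without reducing: a · b = -2·x^4 + 3·x^3 - 2·x^2 + 2·x + 3. Now divide by f(x) = x^3 - x + 4, eliminating the leading term at each step:
  leading term -2·x^4: subtract (-2·x)·f(x) = -2·x^4 + 2·x^2 - 8·x, leaving 3·x^3 - 4·x^2 + 10·x + 3
  leading term 3·x^3: subtract (3)·f(x) = 3·x^3 - 3·x + 12, leaving -4·x^2 + 13·x - 9
The degree is now < 3, so this is the remainder. Hence a · b ≡ -4·x^2 + 13·x - 9 in Q[x]/(f).

Final answer: a · b ≡ -4·x^2 + 13·x - 9 (mod f(x))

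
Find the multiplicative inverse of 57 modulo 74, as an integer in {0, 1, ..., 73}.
Apply the extended Euclidean algorithm to (74, 57), tracking rows (r, s, t) with s·74 + t·57 = r. Each division r_prev = q·r_cur + r_new produces the new row as (previous row) − q·(current row):
  row A: (74, 1, 0)   [1·74 + 0·57 = 74]
  row B: (57, 0, 1)   [0·74 + 1·57 = 57]
  74 = 1·57 + 17   → row C = row A − 1·row B = (17, 1, −1)   [check: 1·74 − 1·57 = 17]
  57 = 3·17 + 6   → row D = row B − 3·row C = (6, −3, 4)   [check: −3·74 + 4·57 = 6]
  17 = 2·6 + 5   → row E = row C − 2·row D = (5, 7, −9)   [check: 7·74 − 9·57 = 5]
  6 = 1·5 + 1   → row F = row D − 1·row E = (1, −10, 13)   [check: −10·74 + 13·57 = 1]
  5 = 5·1 + 0   → remainder 0, stop. gcd = 1 (last nonzero row F).
The gcd is 1, so 57 is invertible mod 74. The last nonzero row gives −10·74 + 13·57 = 1, so t = 13. So 57^(−1) ≡ 13 (mod 74). Verify: 57 · 13 = 741 ≡ 1 (mod 74). ✓

Final answer: 57^(−1) ≡ 13 (mod 74)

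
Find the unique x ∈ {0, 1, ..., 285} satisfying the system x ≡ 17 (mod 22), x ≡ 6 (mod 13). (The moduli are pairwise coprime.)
The moduli 22, 13 are pairwise coprime, so by the CRT there is a unique solution mod 22·13 = 286.
Solve by successive substitution. Start with x ≡ 17 (mod 22).
  Combine with x ≡ 6 (mod 13): write x = 17 + 22·t and require 17 + 22·t ≡ 6 (mod 13), i.e. 22·t ≡ 6 − 17 ≡ 2 (mod 13). Since 22^(−1) ≡ 3 (mod 13) (22 ≡ 9 (mod 13)), t ≡ 3·2 ≡ 6 (mod 13). So x ≡ 17 + 22·6 = 149 (mod 286).
Unique solution in [0, 286): x = 149.

Final answer: x ≡ 149 (mod 286); the representative in [0, 286) is 149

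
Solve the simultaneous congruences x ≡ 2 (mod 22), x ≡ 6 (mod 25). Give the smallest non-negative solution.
The moduli 22, 25 are pairwise coprime, so by the CRT there is a unique solution mod 22·25 = 550.
Solve by successive substitution. Start with x ≡ 2 (mod 22).
  Combine with x ≡ 6 (mod 25): write x = 2 + 22·t and require 2 + 22·t ≡ 6 (mod 25), i.e. 22·t ≡ 6 − 2 ≡ 4 (mod 25). Since 22^(−1) ≡ 8 (mod 25), t ≡ 8·4 ≡ 7 (mod 25). So x ≡ 2 + 22·7 = 156 (mod 550).
Unique solution in [0, 550): x = 156.

Final answer: x ≡ 156 (mod 550); the representative in [0, 550) is 156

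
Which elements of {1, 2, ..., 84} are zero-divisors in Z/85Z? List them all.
An element a ∈ Z/85Z (with a ≠ 0) is a zero-divisor iff gcd(a, 85) > 1 (because a is a unit precisely when gcd(a, n) = 1, and in Z/nZ every nonzero, non-unit element is a zero-divisor). Scan a = 1, ..., 84 and keep those with gcd(a, 85) > 1:
  gcd(5, 85) = 5, gcd(10, 85) = 5, gcd(15, 85) = 5, gcd(17, 85) = 17, gcd(20, 85) = 5, gcd(25, 85) = 5, gcd(30, 85) = 5, gcd(34, 85) = 17, gcd(35, 85) = 5, gcd(40, 85) = 5, gcd(45, 85) = 5, gcd(50, 85) = 5, gcd(51, 85) = 17, gcd(55, 85) = 5, gcd(60, 85) = 5, gcd(65, 85) = 5, gcd(68, 85) = 17, gcd(70, 85) = 5, gcd(75, 85) = 5, gcd(80, 85) = 5.
All other a ∈ {1, ..., 84} have gcd(a, 85) = 1 and are units. So the nonzero zero-divisors are exactly the 20 values of a appearing in this scan.

Final answer: nonzero zero-divisors of Z/85Z = {5, 10, 15, 17, 20, 25, 30, 34, 35, 40, 45, 50, 51, 55, 60, 65, 68, 70, 75, 80}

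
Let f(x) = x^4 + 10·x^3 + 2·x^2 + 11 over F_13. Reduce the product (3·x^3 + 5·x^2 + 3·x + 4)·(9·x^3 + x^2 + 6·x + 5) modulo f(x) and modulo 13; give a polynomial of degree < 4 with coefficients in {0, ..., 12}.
a · b ≡ 11·x^2 + 11·x + 6 (mod f(x))

Multiply as integer polynomials: a · b = 27·x^6 + 48·x^5 + 50·x^4 + 84·x^3 + 47·x^2 + 39·x + 20. Reducing coefficients mod 13: a · b ≡ x^6 + 9·x^5 + 11·x^4 + 6·x^3 + 8·x^2 + 7. Now divide by f(x) = x^4 + 10·x^3 + 2·x^2 + 11 in F_13[x], eliminating the leading term at each step:
  leading term x^6: subtract (x^2)·f(x) = x^6 + 10·x^5 + 2·x^4 + 11·x^2, leaving 12·x^5 + 9·x^4 + 6·x^3 + 10·x^2 + 7 (coefficients mod 13)
  leading term 12·x^5: subtract (12·x)·f(x) = 12·x^5 + 3·x^4 + 11·x^3 + 2·x, leaving 6·x^4 + 8·x^3 + 10·x^2 + 11·x + 7 (coefficients mod 13)
  leading term 6·x^4: subtract (6)·f(x) = 6·x^4 + 8·x^3 + 12·x^2 + 1, leaving 11·x^2 + 11·x + 6 (coefficients mod 13)
The degree is now < 4, so this is the remainder. Hence a · b ≡ 11·x^2 + 11·x + 6 in F_13[x]/(f).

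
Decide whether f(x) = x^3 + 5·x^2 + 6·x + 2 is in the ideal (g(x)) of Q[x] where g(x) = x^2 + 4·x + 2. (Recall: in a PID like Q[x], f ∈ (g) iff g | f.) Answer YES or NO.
In Q[x] the ideal (g) consists of all multiples of g, so f ∈ (g) iff g | f, i.e. iff the remainder of f on division by g is 0. Divide f by g (g is monic, so eliminate the leading term of the running remainder at each step):
  leading term x^3: subtract (x)·g(x) = x^3 + 4·x^2 + 2·x, leaving x^2 + 4·x + 2
  leading term x^2: subtract (1)·g(x) = x^2 + 4·x + 2, leaving 0
The remainder is 0, so f(x) = g(x) · h(x) with h(x) = x + 1. Hence g | f, i.e. f ∈ (g).

Final answer: YES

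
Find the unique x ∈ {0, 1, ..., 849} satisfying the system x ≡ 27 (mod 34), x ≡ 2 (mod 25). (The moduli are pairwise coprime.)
x ≡ 27 (mod 850); the representative in [0, 850) is 27

The moduli 34, 25 are pairwise coprime, so by the CRT there is a unique solution mod 34·25 = 850.
Solve by successive substitution. Start with x ≡ 27 (mod 34).
  Combine with x ≡ 2 (mod 25): write x = 27 + 34·t and require 27 + 34·t ≡ 2 (mod 25), i.e. 34·t ≡ 2 − 27 ≡ 0 (mod 25). Since 34^(−1) ≡ 14 (mod 25) (34 ≡ 9 (mod 25)), t ≡ 14·0 ≡ 0 (mod 25). So x ≡ 27 + 34·0 = 27 (mod 850).
Unique solution in [0, 850): x = 27.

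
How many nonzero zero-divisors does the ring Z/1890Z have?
Z/1890Z has 1457 nonzero zero-divisors

In Z/1890Z each nonzero element is either a unit (gcd with 1890 is 1) or a zero-divisor (gcd > 1). The number of units is φ(1890): factorise 1890 = 2 · 3^3 · 5 · 7, so φ(1890) = (2 − 1) · (3^3 − 3^2) · (5 − 1) · (7 − 1) = 1 · 18 · 4 · 6 = 432. The nonzero elements number 1890 − 1 = 1889. Hence the nonzero zero-divisors number 1889 − 432 = 1457.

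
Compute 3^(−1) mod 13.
3^(−1) ≡ 9 (mod 13)

Apply the extended Euclidean algorithm to (13, 3), tracking rows (r, s, t) with s·13 + t·3 = r. Each division r_prev = q·r_cur + r_new produces the new row as (previous row) − q·(current row):
  row A: (13, 1, 0)   [1·13 + 0·3 = 13]
  row B: (3, 0, 1)   [0·13 + 1·3 = 3]
  13 = 4·3 + 1   → row C = row A − 4·row B = (1, 1, −4)   [check: 1·13 − 4·3 = 1]
  3 = 3·1 + 0   → remainder 0, stop. gcd = 1 (last nonzero row C).
The gcd is 1, so 3 is invertible mod 13. The last nonzero row gives 1·13 − 4·3 = 1, so t = −4. So 3^(−1) ≡ −4 ≡ 9 (mod 13). Verify: 3 · 9 = 27 ≡ 1 (mod 13). ✓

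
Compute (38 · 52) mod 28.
Reduce the factors first: 38 ≡ 10, 52 ≡ 24 (mod 28), so 38 · 52 ≡ 10 · 24 (mod 28). 10 · 24 = 240. Dividing by 28: 240 = 8·28 + 16. So (38 · 52) mod 28 = 16.

Final answer: 16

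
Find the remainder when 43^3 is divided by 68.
Use repeated squaring. Binary(3) = 11. Walk through the bits of the exponent 3 left-to-right: at each bit after the leading one, square the running value, then multiply by 43 if the bit is 1 (always reducing mod 68):
  bit 1 = 1 (leading): start with 43.
  bit 2 = 1: square 43^2 = 1849 ≡ 13; bit is 1, so multiply 13·43 = 559 ≡ 15 (mod 68).
Final value: 43^3 ≡ 15 (mod 68).

Final answer: 15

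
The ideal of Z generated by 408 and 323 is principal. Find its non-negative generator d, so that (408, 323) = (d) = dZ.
(408, 323) = (17); d = 17

In the PID Z, (a, b) is generated by gcd(a, b). Compute gcd(408, 323) with the extended Euclidean algorithm, tracking rows (r, s, t) with s·408 + t·323 = r:
  row A: (408, 1, 0)   [1·408 + 0·323 = 408]
  row B: (323, 0, 1)   [0·408 + 1·323 = 323]
  408 = 1·323 + 85   → row C = row A − 1·row B = (85, 1, −1)   [check: 1·408 − 1·323 = 85]
  323 = 3·85 + 68   → row D = row B − 3·row C = (68, −3, 4)   [check: −3·408 + 4·323 = 68]
  85 = 1·68 + 17   → row E = row C − 1·row D = (17, 4, −5)   [check: 4·408 − 5·323 = 17]
  68 = 4·17 + 0   → remainder 0, stop. gcd = 17 (last nonzero row E).
So gcd(408, 323) = 17, with Bézout identity 4·408 − 5·323 = 17. Containment (⊇): the Bézout identity exhibits 17 as an element of (408, 323), giving (17) ⊆ (408, 323). Containment (⊆): since 17 | 408 and 17 | 323 (408 = 17·24, 323 = 17·19), every Z-linear combination of 408 and 323 is divisible by 17, so (408, 323) ⊆ (17). Therefore (408, 323) = (17), d = 17.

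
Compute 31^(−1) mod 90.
31^(−1) ≡ 61 (mod 90)

Apply the extended Euclidean algorithm to (90, 31), tracking rows (r, s, t) with s·90 + t·31 = r. Each division r_prev = q·r_cur + r_new produces the new row as (previous row) − q·(current row):
  row A: (90, 1, 0)   [1·90 + 0·31 = 90]
  row B: (31, 0, 1)   [0·90 + 1·31 = 31]
  90 = 2·31 + 28   → row C = row A − 2·row B = (28, 1, −2)   [check: 1·90 − 2·31 = 28]
  31 = 1·28 + 3   → row D = row B − 1·row C = (3, −1, 3)   [check: −1·90 + 3·31 = 3]
  28 = 9·3 + 1   → row E = row C − 9·row D = (1, 10, −29)   [check: 10·90 − 29·31 = 1]
  3 = 3·1 + 0   → remainder 0, stop. gcd = 1 (last nonzero row E).
The gcd is 1, so 31 is invertible mod 90. The last nonzero row gives 10·90 − 29·31 = 1, so t = −29. So 31^(−1) ≡ −29 ≡ 61 (mod 90). Verify: 31 · 61 = 1891 ≡ 1 (mod 90). ✓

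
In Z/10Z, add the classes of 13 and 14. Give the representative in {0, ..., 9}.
Reduce the summands first: 13 ≡ 3, 14 ≡ 4 (mod 10), so 13 + 14 ≡ 3 + 4 (mod 10). 3 + 4 = 7; 7 = 0·10 + 7, so (13 + 14) mod 10 = 7.

Final answer: 7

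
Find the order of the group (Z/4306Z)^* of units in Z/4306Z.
(Z/4306Z)^* consists of the classes a with gcd(a, 4306) = 1, so its order is φ(4306). φ is multiplicative, with φ(p^e) = p^e − p^(e−1). Factorise 4306 = 2 · 2153. Then
  φ(4306) = (2 − 1) · (2153 − 1) = 1 · 2152 = 2152.
Thus |(Z/4306Z)^*| = 2152.

Final answer: |(Z/4306Z)^*| = 2152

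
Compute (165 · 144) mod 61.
Reduce the factors first: 165 ≡ 43, 144 ≡ 22 (mod 61), so 165 · 144 ≡ 43 · 22 (mod 61). 43 · 22 = 946. Dividing by 61: 946 = 15·61 + 31. So (165 · 144) mod 61 = 31.

Final answer: 31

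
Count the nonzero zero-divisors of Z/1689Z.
In Z/1689Z each nonzero element is either a unit (gcd with 1689 is 1) or a zero-divisor (gcd > 1). The number of units is φ(1689): factorise 1689 = 3 · 563, so φ(1689) = (3 − 1) · (563 − 1) = 2 · 562 = 1124. The nonzero elements number 1689 − 1 = 1688. Hence the nonzero zero-divisors number 1688 − 1124 = 564.

Final answer: Z/1689Z has 564 nonzero zero-divisors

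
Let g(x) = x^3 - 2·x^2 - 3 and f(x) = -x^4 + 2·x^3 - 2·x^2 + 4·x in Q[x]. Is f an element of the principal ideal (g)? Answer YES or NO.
In Q[x] the ideal (g) consists of all multiples of g, so f ∈ (g) iff g | f, i.e. iff the remainder of f on division by g is 0. Divide f by g (g is monic, so eliminate the leading term of the running remainder at each step):
  leading term -x^4: subtract (-x)·g(x) = -x^4 + 2·x^3 + 3·x, leaving -2·x^2 + x
The remainder r(x) = -2·x^2 + x ≠ 0 (and deg r < deg g), so g ∤ f, i.e. f ∉ (g).

Final answer: NO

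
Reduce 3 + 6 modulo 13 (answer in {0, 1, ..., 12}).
Both summands are already reduced mod 13. 3 + 6 = 9; 9 = 0·13 + 9, so (3 + 6) mod 13 = 9.

Final answer: 9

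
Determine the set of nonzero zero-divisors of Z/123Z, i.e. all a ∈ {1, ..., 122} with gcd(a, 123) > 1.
nonzero zero-divisors of Z/123Z = {3, 6, 9, 12, 15, 18, 21, 24, 27, 30, 33, 36, 39, 41, 42, 45, 48, 51, 54, 57, 60, 63, 66, 69, 72, 75, 78, 81, 82, 84, 87, 90, 93, 96, 99, 102, 105, 108, 111, 114, 117, 120}

An element a ∈ Z/123Z (with a ≠ 0) is a zero-divisor iff gcd(a, 123) > 1 (because a is a unit precisely when gcd(a, n) = 1, and in Z/nZ every nonzero, non-unit element is a zero-divisor). Scan a = 1, ..., 122 and keep those with gcd(a, 123) > 1:
  gcd(3, 123) = 3, gcd(6, 123) = 3, gcd(9, 123) = 3, gcd(12, 123) = 3, gcd(15, 123) = 3, gcd(18, 123) = 3, gcd(21, 123) = 3, gcd(24, 123) = 3, gcd(27, 123) = 3, gcd(30, 123) = 3, gcd(33, 123) = 3, gcd(36, 123) = 3, gcd(39, 123) = 3, gcd(41, 123) = 41, gcd(42, 123) = 3, gcd(45, 123) = 3, gcd(48, 123) = 3, gcd(51, 123) = 3, gcd(54, 123) = 3, gcd(57, 123) = 3, gcd(60, 123) = 3, gcd(63, 123) = 3, gcd(66, 123) = 3, gcd(69, 123) = 3, gcd(72, 123) = 3, gcd(75, 123) = 3, gcd(78, 123) = 3, gcd(81, 123) = 3, gcd(82, 123) = 41, gcd(84, 123) = 3, gcd(87, 123) = 3, gcd(90, 123) = 3, gcd(93, 123) = 3, gcd(96, 123) = 3, gcd(99, 123) = 3, gcd(102, 123) = 3, gcd(105, 123) = 3, gcd(108, 123) = 3, gcd(111, 123) = 3, gcd(114, 123) = 3, gcd(117, 123) = 3, gcd(120, 123) = 3.
All other a ∈ {1, ..., 122} have gcd(a, 123) = 1 and are units. So the nonzero zero-divisors are exactly the 42 values of a appearing in this scan.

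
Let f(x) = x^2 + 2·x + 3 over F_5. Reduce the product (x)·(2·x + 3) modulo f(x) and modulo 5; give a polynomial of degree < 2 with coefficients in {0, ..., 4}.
Multiply as integer polynomials: a · b = 2·x^2 + 3·x. Reducing coefficients mod 5: a · b ≡ 2·x^2 + 3·x. Now divide by f(x) = x^2 + 2·x + 3 in F_5[x], eliminating the leading term at each step:
  leading term 2·x^2: subtract (2)·f(x) = 2·x^2 + 4·x + 1, leaving 4·x + 4 (coefficients mod 5)
The degree is now < 2, so this is the remainder. Hence a · b ≡ 4·x + 4 in F_5[x]/(f).

Final answer: a · b ≡ 4·x + 4 (mod f(x))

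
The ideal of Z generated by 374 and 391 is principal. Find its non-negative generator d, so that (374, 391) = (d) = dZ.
In the PID Z, (a, b) is generated by gcd(a, b). Compute gcd(391, 374) with the extended Euclidean algorithm, tracking rows (r, s, t) with s·391 + t·374 = r:
  row A: (391, 1, 0)   [1·391 + 0·374 = 391]
  row B: (374, 0, 1)   [0·391 + 1·374 = 374]
  391 = 1·374 + 17   → row C = row A − 1·row B = (17, 1, −1)   [check: 1·391 − 1·374 = 17]
  374 = 22·17 + 0   → remainder 0, stop. gcd = 17 (last nonzero row C).
So gcd(374, 391) = 17, with Bézout identity 1·391 − 1·374 = 17. Containment (⊇): the Bézout identity exhibits 17 as an element of (374, 391), giving (17) ⊆ (374, 391). Containment (⊆): since 17 | 374 and 17 | 391 (374 = 17·22, 391 = 17·23), every Z-linear combination of 374 and 391 is divisible by 17, so (374, 391) ⊆ (17). Therefore (374, 391) = (17), d = 17.

Final answer: (374, 391) = (17); d = 17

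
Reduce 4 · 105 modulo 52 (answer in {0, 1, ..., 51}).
4

Reduce the factors first: 105 ≡ 1 (mod 52), so 4 · 105 ≡ 4 · 1 (mod 52). 4 · 1 = 4. Dividing by 52: 4 = 0·52 + 4. So (4 · 105) mod 52 = 4.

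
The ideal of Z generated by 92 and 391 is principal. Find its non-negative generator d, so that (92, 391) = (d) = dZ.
(92, 391) = (23); d = 23

In the PID Z, (a, b) is generated by gcd(a, b). Compute gcd(391, 92) with the extended Euclidean algorithm, tracking rows (r, s, t) with s·391 + t·92 = r:
  row A: (391, 1, 0)   [1·391 + 0·92 = 391]
  row B: (92, 0, 1)   [0·391 + 1·92 = 92]
  391 = 4·92 + 23   → row C = row A − 4·row B = (23, 1, −4)   [check: 1·391 − 4·92 = 23]
  92 = 4·23 + 0   → remainder 0, stop. gcd = 23 (last nonzero row C).
So gcd(92, 391) = 23, with Bézout identity 1·391 − 4·92 = 23. Containment (⊇): the Bézout identity exhibits 23 as an element of (92, 391), giving (23) ⊆ (92, 391). Containment (⊆): since 23 | 92 and 23 | 391 (92 = 23·4, 391 = 23·17), every Z-linear combination of 92 and 391 is divisible by 23, so (92, 391) ⊆ (23). Therefore (92, 391) = (23), d = 23.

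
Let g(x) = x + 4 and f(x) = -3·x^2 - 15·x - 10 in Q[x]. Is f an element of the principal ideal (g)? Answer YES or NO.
NO

In Q[x] the ideal (g) consists of all multiples of g, so f ∈ (g) iff g | f, i.e. iff the remainder of f on division by g is 0. Divide f by g (g is monic, so eliminate the leading term of the running remainder at each step):
  leading term -3·x^2: subtract (-3·x)·g(x) = -3·x^2 - 12·x, leaving -3·x - 10
  leading term -3·x: subtract (-3)·g(x) = -3·x - 12, leaving 2
The remainder r(x) = 2 ≠ 0 (and deg r < deg g), so g ∤ f, i.e. f ∉ (g).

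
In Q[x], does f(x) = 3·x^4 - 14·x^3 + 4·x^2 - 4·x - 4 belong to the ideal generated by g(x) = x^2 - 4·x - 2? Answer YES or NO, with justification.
In Q[x] the ideal (g) consists of all multiples of g, so f ∈ (g) iff g | f, i.e. iff the remainder of f on division by g is 0. Divide f by g (g is monic, so eliminate the leading term of the running remainder at each step):
  leading term 3·x^4: subtract (3·x^2)·g(x) = 3·x^4 - 12·x^3 - 6·x^2, leaving -2·x^3 + 10·x^2 - 4·x - 4
  leading term -2·x^3: subtract (-2·x)·g(x) = -2·x^3 + 8·x^2 + 4·x, leaving 2·x^2 - 8·x - 4
  leading term 2·x^2: subtract (2)·g(x) = 2·x^2 - 8·x - 4, leaving 0
The remainder is 0, so f(x) = g(x) · h(x) with h(x) = 3·x^2 - 2·x + 2. Hence g | f, i.e. f ∈ (g).

Final answer: YES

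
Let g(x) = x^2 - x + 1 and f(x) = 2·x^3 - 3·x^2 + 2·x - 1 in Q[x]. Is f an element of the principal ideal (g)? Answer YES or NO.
In Q[x] the ideal (g) consists of all multiples of g, so f ∈ (g) iff g | f, i.e. iff the remainder of f on division by g is 0. Divide f by g (g is monic, so eliminate the leading term of the running remainder at each step):
  leading term 2·x^3: subtract (2·x)·g(x) = 2·x^3 - 2·x^2 + 2·x, leaving -x^2 - 1
  leading term -x^2: subtract (-1)·g(x) = -x^2 + x - 1, leaving -x
The remainder r(x) = -x ≠ 0 (and deg r < deg g), so g ∤ f, i.e. f ∉ (g).

Final answer: NO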